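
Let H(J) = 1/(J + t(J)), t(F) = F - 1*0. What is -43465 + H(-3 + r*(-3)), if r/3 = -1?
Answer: -521579/12 ≈ -43465.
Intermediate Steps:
t(F) = F (t(F) = F + 0 = F)
r = -3 (r = 3*(-1) = -3)
H(J) = 1/(2*J) (H(J) = 1/(J + J) = 1/(2*J))
-43465 + H(-3 + r*(-3)) = -43465 + 1/(2*(-3 - 3*(-3))) = -43465 + 1/(2*(-3 + 9)) = -43465 + (½)/6 = -43465 + (½)*(⅙) = -43465 + 1/12 = -521579/12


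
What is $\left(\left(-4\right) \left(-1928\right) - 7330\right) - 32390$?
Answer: $-32008$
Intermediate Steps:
$\left(\left(-4\right) \left(-1928\right) - 7330\right) - 32390 = \left(7712 - 7330\right) - 32390 = 382 - 32390 = -32008$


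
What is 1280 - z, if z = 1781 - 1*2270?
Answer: 1769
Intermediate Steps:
z = -489 (z = 1781 - 2270 = -489)
1280 - z = 1280 - 1*(-489) = 1280 + 489 = 1769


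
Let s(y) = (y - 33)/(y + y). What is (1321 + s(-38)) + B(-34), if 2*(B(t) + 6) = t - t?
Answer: 100011/76 ≈ 1315.9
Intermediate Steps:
s(y) = (-33 + y)/(2*y) (s(y) = (-33 + y)/((2*y)) = (-33 + y)*(1/(2*y)) = (-33 + y)/(2*y))
B(t) = -6 (B(t) = -6 + (t - t)/2 = -6 + (1/2)*0 = -6 + 0 = -6)
(1321 + s(-38)) + B(-34) = (1321 + (1/2)*(-33 - 38)/(-38)) - 6 = (1321 + (1/2)*(-1/38)*(-71)) - 6 = (1321 + 71/76) - 6 = 100467/76 - 6 = 100011/76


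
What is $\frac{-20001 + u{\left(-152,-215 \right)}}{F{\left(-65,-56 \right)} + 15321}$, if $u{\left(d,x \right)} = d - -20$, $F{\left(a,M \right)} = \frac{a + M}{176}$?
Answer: $- \frac{322128}{245125} \approx -1.3141$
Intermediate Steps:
$F{\left(a,M \right)} = \frac{M}{176} + \frac{a}{176}$ ($F{\left(a,M \right)} = \left(M + a\right) \frac{1}{176} = \frac{M}{176} + \frac{a}{176}$)
$u{\left(d,x \right)} = 20 + d$ ($u{\left(d,x \right)} = d + 20 = 20 + d$)
$\frac{-20001 + u{\left(-152,-215 \right)}}{F{\left(-65,-56 \right)} + 15321} = \frac{-20001 + \left(20 - 152\right)}{\left(\frac{1}{176} \left(-56\right) + \frac{1}{176} \left(-65\right)\right) + 15321} = \frac{-20001 - 132}{\left(- \frac{7}{22} - \frac{65}{176}\right) + 15321} = - \frac{20133}{- \frac{11}{16} + 15321} = - \frac{20133}{\frac{245125}{16}} = \left(-20133\right) \frac{16}{245125} = - \frac{322128}{245125}$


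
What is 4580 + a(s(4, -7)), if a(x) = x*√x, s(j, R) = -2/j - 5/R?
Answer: 4580 + 3*√42/196 ≈ 4580.1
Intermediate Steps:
s(j, R) = -5/R - 2/j
a(x) = x^(3/2)
4580 + a(s(4, -7)) = 4580 + (-5/(-7) - 2/4)^(3/2) = 4580 + (-5*(-⅐) - 2*¼)^(3/2) = 4580 + (5/7 - ½)^(3/2) = 4580 + (3/14)^(3/2) = 4580 + 3*√42/196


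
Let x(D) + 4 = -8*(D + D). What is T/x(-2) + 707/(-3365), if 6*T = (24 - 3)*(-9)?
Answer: -35941/26920 ≈ -1.3351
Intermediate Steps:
x(D) = -4 - 16*D (x(D) = -4 - 8*(D + D) = -4 - 16*D)
T = -63/2 (T = ((24 - 3)*(-9))/6 = (21*(-9))/6 = (⅙)*(-189) = -63/2 ≈ -31.500)
T/x(-2) + 707/(-3365) = -63/(2*(-4 - 16*(-2))) + 707/(-3365) = -63/(2*(-4 + 32)) + 707*(-1/3365) = -63/2/28 - 707/3365 = -63/2*1/28 - 707/3365 = -9/8 - 707/3365 = -35941/26920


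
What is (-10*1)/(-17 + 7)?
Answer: 1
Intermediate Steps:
(-10*1)/(-17 + 7) = -10/(-10) = -10*(-⅒) = 1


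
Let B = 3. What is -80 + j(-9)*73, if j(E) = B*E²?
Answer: 17659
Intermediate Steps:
j(E) = 3*E²
-80 + j(-9)*73 = -80 + (3*(-9)²)*73 = -80 + (3*81)*73 = -80 + 243*73 = -80 + 17739 = 17659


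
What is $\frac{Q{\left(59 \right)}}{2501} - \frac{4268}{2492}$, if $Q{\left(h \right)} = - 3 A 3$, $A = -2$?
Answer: $- \frac{2657353}{1558123} \approx -1.7055$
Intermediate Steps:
$Q{\left(h \right)} = 18$ ($Q{\left(h \right)} = \left(-3\right) \left(-2\right) 3 = 6 \cdot 3 = 18$)
$\frac{Q{\left(59 \right)}}{2501} - \frac{4268}{2492} = \frac{18}{2501} - \frac{4268}{2492} = 18 \cdot \frac{1}{2501} - \frac{1067}{623} = \frac{18}{2501} - \frac{1067}{623} = - \frac{2657353}{1558123}$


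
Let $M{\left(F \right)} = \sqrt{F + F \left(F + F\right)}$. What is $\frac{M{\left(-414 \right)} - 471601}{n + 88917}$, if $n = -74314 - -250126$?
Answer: $- \frac{471601}{264729} + \frac{\sqrt{38042}}{88243} \approx -1.7792$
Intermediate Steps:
$M{\left(F \right)} = \sqrt{F + 2 F^{2}}$ ($M{\left(F \right)} = \sqrt{F + F 2 F} = \sqrt{F + 2 F^{2}}$)
$n = 175812$ ($n = -74314 + 250126 = 175812$)
$\frac{M{\left(-414 \right)} - 471601}{n + 88917} = \frac{\sqrt{- 414 \left(1 + 2 \left(-414\right)\right)} - 471601}{175812 + 88917} = \frac{\sqrt{- 414 \left(1 - 828\right)} - 471601}{264729} = \left(\sqrt{\left(-414\right) \left(-827\right)} - 471601\right) \frac{1}{264729} = \left(\sqrt{342378} - 471601\right) \frac{1}{264729} = \left(3 \sqrt{38042} - 471601\right) \frac{1}{264729} = \left(-471601 + 3 \sqrt{38042}\right) \frac{1}{264729} = - \frac{471601}{264729} + \frac{\sqrt{38042}}{88243}$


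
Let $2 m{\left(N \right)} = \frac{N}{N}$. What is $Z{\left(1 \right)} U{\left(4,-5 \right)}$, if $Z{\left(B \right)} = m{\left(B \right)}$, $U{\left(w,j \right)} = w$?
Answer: $2$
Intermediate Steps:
$m{\left(N \right)} = \frac{1}{2}$ ($m{\left(N \right)} = \frac{N \frac{1}{N}}{2} = \frac{1}{2} \cdot 1 = \frac{1}{2}$)
$Z{\left(B \right)} = \frac{1}{2}$
$Z{\left(1 \right)} U{\left(4,-5 \right)} = \frac{1}{2} \cdot 4 = 2$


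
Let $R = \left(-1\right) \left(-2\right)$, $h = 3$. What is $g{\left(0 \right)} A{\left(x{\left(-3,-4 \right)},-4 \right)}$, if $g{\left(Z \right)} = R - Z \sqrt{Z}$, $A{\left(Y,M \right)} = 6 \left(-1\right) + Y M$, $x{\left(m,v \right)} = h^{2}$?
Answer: $-84$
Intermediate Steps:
$x{\left(m,v \right)} = 9$ ($x{\left(m,v \right)} = 3^{2} = 9$)
$R = 2$
$A{\left(Y,M \right)} = -6 + M Y$
$g{\left(Z \right)} = 2 - Z^{\frac{3}{2}}$ ($g{\left(Z \right)} = 2 - Z \sqrt{Z} = 2 - Z^{\frac{3}{2}}$)
$g{\left(0 \right)} A{\left(x{\left(-3,-4 \right)},-4 \right)} = \left(2 - 0^{\frac{3}{2}}\right) \left(-6 - 36\right) = \left(2 - 0\right) \left(-6 - 36\right) = \left(2 + 0\right) \left(-42\right) = 2 \left(-42\right) = -84$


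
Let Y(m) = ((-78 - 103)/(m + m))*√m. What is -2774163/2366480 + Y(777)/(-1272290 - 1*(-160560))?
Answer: -2774163/2366480 + 181*√777/1727628420 ≈ -1.1723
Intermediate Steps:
Y(m) = -181/(2*√m) (Y(m) = (-181*1/(2*m))*√m = (-181/(2*m))*√m = -181/(2*√m))
-2774163/2366480 + Y(777)/(-1272290 - 1*(-160560)) = -2774163/2366480 + (-181*√777/1554)/(-1272290 - 1*(-160560)) = -2774163*1/2366480 + (-181*√777/1554)/(-1272290 + 160560) = -2774163/2366480 - 181*√777/1554/(-1111730) = -2774163/2366480 - 181*√777/1554*(-1/1111730) = -2774163/2366480 + 181*√777/1727628420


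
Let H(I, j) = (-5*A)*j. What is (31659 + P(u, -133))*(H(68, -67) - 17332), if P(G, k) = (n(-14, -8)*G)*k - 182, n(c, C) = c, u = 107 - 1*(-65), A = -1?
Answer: -6214208247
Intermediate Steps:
u = 172 (u = 107 + 65 = 172)
H(I, j) = 5*j (H(I, j) = (-5*(-1))*j = 5*j)
P(G, k) = -182 - 14*G*k (P(G, k) = (-14*G)*k - 182 = -14*G*k - 182 = -182 - 14*G*k)
(31659 + P(u, -133))*(H(68, -67) - 17332) = (31659 + (-182 - 14*172*(-133)))*(5*(-67) - 17332) = (31659 + (-182 + 320264))*(-335 - 17332) = (31659 + 320082)*(-17667) = 351741*(-17667) = -6214208247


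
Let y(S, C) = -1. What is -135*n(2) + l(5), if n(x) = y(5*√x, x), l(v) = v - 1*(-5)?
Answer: 145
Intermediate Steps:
l(v) = 5 + v (l(v) = v + 5 = 5 + v)
n(x) = -1
-135*n(2) + l(5) = -135*(-1) + (5 + 5) = 135 + 10 = 145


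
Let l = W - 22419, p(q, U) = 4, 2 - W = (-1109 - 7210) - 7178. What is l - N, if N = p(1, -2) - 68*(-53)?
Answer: -10528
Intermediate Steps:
W = 15499 (W = 2 - ((-1109 - 7210) - 7178) = 2 - (-8319 - 7178) = 2 - 1*(-15497) = 2 + 15497 = 15499)
l = -6920 (l = 15499 - 22419 = -6920)
N = 3608 (N = 4 - 68*(-53) = 4 + 3604 = 3608)
l - N = -6920 - 1*3608 = -6920 - 3608 = -10528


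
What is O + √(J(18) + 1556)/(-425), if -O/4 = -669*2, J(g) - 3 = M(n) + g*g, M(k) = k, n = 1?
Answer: 5352 - 2*√471/425 ≈ 5351.9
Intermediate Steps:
J(g) = 4 + g² (J(g) = 3 + (1 + g*g) = 3 + (1 + g²) = 4 + g²)
O = 5352 (O = -(-2676)*2 = -4*(-1338) = 5352)
O + √(J(18) + 1556)/(-425) = 5352 + √((4 + 18²) + 1556)/(-425) = 5352 + √((4 + 324) + 1556)*(-1/425) = 5352 + √(328 + 1556)*(-1/425) = 5352 + √1884*(-1/425) = 5352 + (2*√471)*(-1/425) = 5352 - 2*√471/425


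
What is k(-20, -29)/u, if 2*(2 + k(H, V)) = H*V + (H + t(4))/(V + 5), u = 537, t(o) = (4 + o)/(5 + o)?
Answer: 31147/57996 ≈ 0.53705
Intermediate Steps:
t(o) = (4 + o)/(5 + o)
k(H, V) = -2 + H*V/2 + (8/9 + H)/(2*(5 + V)) (k(H, V) = -2 + (H*V + (H + (4 + 4)/(5 + 4))/(V + 5))/2 = -2 + (H*V + (H + 8/9)/(5 + V))/2 = -2 + (H*V + (8/9 + H)/(5 + V))/2 = -2 + (H*V/2 + (8/9 + H)/(2*(5 + V))) = -2 + H*V/2 + (8/9 + H)/(2*(5 + V)))
k(-20, -29)/u = ((-172 - 36*(-29) + 9*(-20) + 9*(-20)*(-29)² + 45*(-20)*(-29))/(18*(5 - 29)))/537 = ((1/18)*(-172 + 1044 - 180 + 9*(-20)*841 + 26100)/(-24))*(1/537) = ((1/18)*(-1/24)*(-172 + 1044 - 180 - 151380 + 26100))*(1/537) = ((1/18)*(-1/24)*(-124588))*(1/537) = (31147/108)*(1/537) = 31147/57996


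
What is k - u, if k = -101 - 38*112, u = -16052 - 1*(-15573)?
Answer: -3878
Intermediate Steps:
u = -479 (u = -16052 + 15573 = -479)
k = -4357 (k = -101 - 4256 = -4357)
k - u = -4357 - 1*(-479) = -4357 + 479 = -3878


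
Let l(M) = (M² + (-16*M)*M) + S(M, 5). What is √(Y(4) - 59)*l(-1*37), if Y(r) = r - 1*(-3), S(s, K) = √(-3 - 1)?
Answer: √13*(-4 - 41070*I) ≈ -14.422 - 1.4808e+5*I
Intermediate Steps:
S(s, K) = 2*I (S(s, K) = √(-4) = 2*I)
Y(r) = 3 + r (Y(r) = r + 3 = 3 + r)
l(M) = -15*M² + 2*I (l(M) = (M² + (-16*M)*M) + 2*I = (M² - 16*M²) + 2*I = -15*M² + 2*I)
√(Y(4) - 59)*l(-1*37) = √((3 + 4) - 59)*(-15*(-1*37)² + 2*I) = √(7 - 59)*(-15*(-37)² + 2*I) = √(-52)*(-15*1369 + 2*I) = (2*I*√13)*(-20535 + 2*I) = 2*I*√13*(-20535 + 2*I)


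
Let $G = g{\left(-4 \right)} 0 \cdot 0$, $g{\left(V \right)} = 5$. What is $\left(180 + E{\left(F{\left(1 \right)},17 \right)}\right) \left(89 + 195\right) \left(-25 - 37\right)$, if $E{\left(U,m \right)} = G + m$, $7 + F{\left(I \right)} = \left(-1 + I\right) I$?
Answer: $-3468776$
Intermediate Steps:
$F{\left(I \right)} = -7 + I \left(-1 + I\right)$ ($F{\left(I \right)} = -7 + \left(-1 + I\right) I = -7 + I \left(-1 + I\right)$)
$G = 0$ ($G = 5 \cdot 0 \cdot 0 = 0 \cdot 0 = 0$)
$E{\left(U,m \right)} = m$ ($E{\left(U,m \right)} = 0 + m = m$)
$\left(180 + E{\left(F{\left(1 \right)},17 \right)}\right) \left(89 + 195\right) \left(-25 - 37\right) = \left(180 + 17\right) \left(89 + 195\right) \left(-25 - 37\right) = 197 \cdot 284 \left(-62\right) = 197 \left(-17608\right) = -3468776$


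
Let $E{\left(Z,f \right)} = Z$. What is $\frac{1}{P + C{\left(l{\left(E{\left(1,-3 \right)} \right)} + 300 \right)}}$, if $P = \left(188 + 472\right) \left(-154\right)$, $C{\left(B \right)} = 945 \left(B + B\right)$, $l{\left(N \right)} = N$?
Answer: $\frac{1}{467250} \approx 2.1402 \cdot 10^{-6}$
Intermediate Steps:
$C{\left(B \right)} = 1890 B$ ($C{\left(B \right)} = 945 \cdot 2 B = 1890 B$)
$P = -101640$ ($P = 660 \left(-154\right) = -101640$)
$\frac{1}{P + C{\left(l{\left(E{\left(1,-3 \right)} \right)} + 300 \right)}} = \frac{1}{-101640 + 1890 \left(1 + 300\right)} = \frac{1}{-101640 + 1890 \cdot 301} = \frac{1}{-101640 + 568890} = \frac{1}{467250}$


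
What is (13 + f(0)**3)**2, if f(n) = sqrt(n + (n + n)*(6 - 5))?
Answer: 169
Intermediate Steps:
f(n) = sqrt(3)*sqrt(n) (f(n) = sqrt(n + (2*n)*1) = sqrt(n + 2*n) = sqrt(3*n) = sqrt(3)*sqrt(n))
(13 + f(0)**3)**2 = (13 + (sqrt(3)*sqrt(0))**3)**2 = (13 + (sqrt(3)*0)**3)**2 = (13 + 0**3)**2 = (13 + 0)**2 = 13**2 = 169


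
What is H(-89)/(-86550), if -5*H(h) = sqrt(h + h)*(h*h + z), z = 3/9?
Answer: 11882*I*sqrt(178)/649125 ≈ 0.24421*I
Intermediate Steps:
z = 1/3 (z = 3*(1/9) = 1/3 ≈ 0.33333)
H(h) = -sqrt(2)*sqrt(h)*(1/3 + h**2)/5 (H(h) = -sqrt(h + h)*(h*h + 1/3)/5 = -sqrt(2*h)*(h**2 + 1/3)/5 = -sqrt(2)*sqrt(h)*(1/3 + h**2)/5)
H(-89)/(-86550) = (sqrt(2)*sqrt(-89)*(-1 - 3*(-89)**2)/15)/(-86550) = (sqrt(2)*(I*sqrt(89))*(-1 - 3*7921)/15)*(-1/86550) = (sqrt(2)*(I*sqrt(89))*(-1 - 23763)/15)*(-1/86550) = ((1/15)*sqrt(2)*(I*sqrt(89))*(-23764))*(-1/86550) = -23764*I*sqrt(178)/15*(-1/86550) = 11882*I*sqrt(178)/649125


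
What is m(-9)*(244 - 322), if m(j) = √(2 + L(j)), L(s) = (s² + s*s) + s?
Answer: -78*√155 ≈ -971.09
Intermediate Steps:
L(s) = s + 2*s² (L(s) = (s² + s²) + s = 2*s² + s = s + 2*s²)
m(j) = √(2 + j*(1 + 2*j))
m(-9)*(244 - 322) = √(2 - 9*(1 + 2*(-9)))*(244 - 322) = √(2 - 9*(1 - 18))*(-78) = √(2 - 9*(-17))*(-78) = √(2 + 153)*(-78) = √155*(-78) = -78*√155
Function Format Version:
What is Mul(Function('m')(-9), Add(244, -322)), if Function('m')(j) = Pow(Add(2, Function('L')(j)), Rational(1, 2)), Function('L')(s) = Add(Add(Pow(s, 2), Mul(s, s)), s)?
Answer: Mul(-78, Pow(155, Rational(1, 2))) ≈ -971.09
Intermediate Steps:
Function('L')(s) = Add(s, Mul(2, Pow(s, 2))) (Function('L')(s) = Add(Add(Pow(s, 2), Pow(s, 2)), s) = Add(Mul(2, Pow(s, 2)), s) = Add(s, Mul(2, Pow(s, 2))))
Function('m')(j) = Pow(Add(2, Mul(j, Add(1, Mul(2, j)))), Rational(1, 2))
Mul(Function('m')(-9), Add(244, -322)) = Mul(Pow(Add(2, Mul(-9, Add(1, Mul(2, -9)))), Rational(1, 2)), Add(244, -322)) = Mul(Pow(Add(2, Mul(-9, Add(1, -18))), Rational(1, 2)), -78) = Mul(Pow(Add(2, Mul(-9, -17)), Rational(1, 2)), -78) = Mul(Pow(Add(2, 153), Rational(1, 2)), -78) = Mul(Pow(155, Rational(1, 2)), -78) = Mul(-78, Pow(155, Rational(1, 2)))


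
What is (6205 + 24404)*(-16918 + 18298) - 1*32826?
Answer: 42207594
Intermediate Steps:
(6205 + 24404)*(-16918 + 18298) - 1*32826 = 30609*1380 - 32826 = 42240420 - 32826 = 42207594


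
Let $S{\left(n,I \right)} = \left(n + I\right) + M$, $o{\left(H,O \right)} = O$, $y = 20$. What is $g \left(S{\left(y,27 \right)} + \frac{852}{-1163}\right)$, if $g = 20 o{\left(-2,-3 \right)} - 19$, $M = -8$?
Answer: $- \frac{3515895}{1163} \approx -3023.1$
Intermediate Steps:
$S{\left(n,I \right)} = -8 + I + n$ ($S{\left(n,I \right)} = \left(n + I\right) - 8 = \left(I + n\right) - 8 = -8 + I + n$)
$g = -79$ ($g = 20 \left(-3\right) - 19 = -60 - 19 = -79$)
$g \left(S{\left(y,27 \right)} + \frac{852}{-1163}\right) = - 79 \left(\left(-8 + 27 + 20\right) + \frac{852}{-1163}\right) = - 79 \left(39 + 852 \left(- \frac{1}{1163}\right)\right) = - 79 \left(39 - \frac{852}{1163}\right) = \left(-79\right) \frac{44505}{1163} = - \frac{3515895}{1163}$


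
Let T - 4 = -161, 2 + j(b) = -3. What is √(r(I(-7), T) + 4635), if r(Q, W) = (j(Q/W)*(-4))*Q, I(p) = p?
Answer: √4495 ≈ 67.045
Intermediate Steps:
j(b) = -5 (j(b) = -2 - 3 = -5)
T = -157 (T = 4 - 161 = -157)
r(Q, W) = 20*Q (r(Q, W) = (-5*(-4))*Q = 20*Q)
√(r(I(-7), T) + 4635) = √(20*(-7) + 4635) = √(-140 + 4635) = √4495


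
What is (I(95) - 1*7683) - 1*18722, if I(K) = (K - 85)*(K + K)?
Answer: -24505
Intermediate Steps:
I(K) = 2*K*(-85 + K) (I(K) = (-85 + K)*(2*K) = 2*K*(-85 + K))
(I(95) - 1*7683) - 1*18722 = (2*95*(-85 + 95) - 1*7683) - 1*18722 = (2*95*10 - 7683) - 18722 = (1900 - 7683) - 18722 = -5783 - 18722 = -24505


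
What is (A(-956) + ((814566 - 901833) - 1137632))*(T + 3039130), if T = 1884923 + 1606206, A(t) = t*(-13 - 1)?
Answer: -7911506732385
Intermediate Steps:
A(t) = -14*t (A(t) = t*(-14) = -14*t)
T = 3491129
(A(-956) + ((814566 - 901833) - 1137632))*(T + 3039130) = (-14*(-956) + ((814566 - 901833) - 1137632))*(3491129 + 3039130) = (13384 + (-87267 - 1137632))*6530259 = (13384 - 1224899)*6530259 = -1211515*6530259 = -7911506732385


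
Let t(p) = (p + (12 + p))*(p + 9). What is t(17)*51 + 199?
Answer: 61195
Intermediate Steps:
t(p) = (9 + p)*(12 + 2*p) (t(p) = (12 + 2*p)*(9 + p) = (9 + p)*(12 + 2*p))
t(17)*51 + 199 = (108 + 2*17**2 + 30*17)*51 + 199 = (108 + 2*289 + 510)*51 + 199 = (108 + 578 + 510)*51 + 199 = 1196*51 + 199 = 60996 + 199 = 61195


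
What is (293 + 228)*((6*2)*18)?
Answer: 112536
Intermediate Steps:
(293 + 228)*((6*2)*18) = 521*(12*18) = 521*216 = 112536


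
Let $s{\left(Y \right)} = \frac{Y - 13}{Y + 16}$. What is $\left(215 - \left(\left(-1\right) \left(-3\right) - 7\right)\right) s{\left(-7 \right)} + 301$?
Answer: $- \frac{557}{3} \approx -185.67$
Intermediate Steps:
$s{\left(Y \right)} = \frac{-13 + Y}{16 + Y}$ ($s{\left(Y \right)} = \frac{Y - 13}{16 + Y} = \frac{-13 + Y}{16 + Y}$)
$\left(215 - \left(\left(-1\right) \left(-3\right) - 7\right)\right) s{\left(-7 \right)} + 301 = \left(215 - \left(\left(-1\right) \left(-3\right) - 7\right)\right) \frac{-13 - 7}{16 - 7} + 301 = \left(215 - \left(3 - 7\right)\right) \frac{1}{9} \left(-20\right) + 301 = \left(215 - -4\right) \frac{1}{9} \left(-20\right) + 301 = \left(215 + 4\right) \left(- \frac{20}{9}\right) + 301 = 219 \left(- \frac{20}{9}\right) + 301 = - \frac{1460}{3} + 301 = - \frac{557}{3}$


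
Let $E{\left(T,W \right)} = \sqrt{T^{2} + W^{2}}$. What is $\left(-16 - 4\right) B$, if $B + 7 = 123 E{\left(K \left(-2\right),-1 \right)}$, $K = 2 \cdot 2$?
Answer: $140 - 2460 \sqrt{65} \approx -19693.0$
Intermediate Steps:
$K = 4$
$B = -7 + 123 \sqrt{65}$ ($B = -7 + 123 \sqrt{\left(4 \left(-2\right)\right)^{2} + \left(-1\right)^{2}} = -7 + 123 \sqrt{\left(-8\right)^{2} + 1} = -7 + 123 \sqrt{64 + 1} = -7 + 123 \sqrt{65} \approx 984.66$)
$\left(-16 - 4\right) B = \left(-16 - 4\right) \left(-7 + 123 \sqrt{65}\right) = - 20 \left(-7 + 123 \sqrt{65}\right) = 140 - 2460 \sqrt{65}$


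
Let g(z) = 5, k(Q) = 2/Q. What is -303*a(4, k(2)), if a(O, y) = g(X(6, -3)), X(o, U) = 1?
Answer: -1515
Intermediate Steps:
a(O, y) = 5
-303*a(4, k(2)) = -303*5 = -1515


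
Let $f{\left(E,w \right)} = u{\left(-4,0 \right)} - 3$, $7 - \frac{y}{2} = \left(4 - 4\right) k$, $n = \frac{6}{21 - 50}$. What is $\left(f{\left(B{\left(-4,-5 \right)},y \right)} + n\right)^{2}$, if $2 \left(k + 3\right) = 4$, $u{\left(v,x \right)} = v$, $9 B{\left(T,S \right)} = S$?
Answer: $\frac{43681}{841} \approx 51.939$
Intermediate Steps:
$B{\left(T,S \right)} = \frac{S}{9}$
$k = -1$ ($k = -3 + \frac{1}{2} \cdot 4 = -3 + 2 = -1$)
$n = - \frac{6}{29}$ ($n = \frac{6}{21 - 50} = \frac{6}{-29} = 6 \left(- \frac{1}{29}\right) = - \frac{6}{29} \approx -0.2069$)
$y = 14$ ($y = 14 - 2 \left(4 - 4\right) \left(-1\right) = 14 - 2 \cdot 0 \left(-1\right) = 14 - 0 = 14 + 0 = 14$)
$f{\left(E,w \right)} = -7$ ($f{\left(E,w \right)} = -4 - 3 = -7$)
$\left(f{\left(B{\left(-4,-5 \right)},y \right)} + n\right)^{2} = \left(-7 - \frac{6}{29}\right)^{2} = \left(- \frac{209}{29}\right)^{2} = \frac{43681}{841}$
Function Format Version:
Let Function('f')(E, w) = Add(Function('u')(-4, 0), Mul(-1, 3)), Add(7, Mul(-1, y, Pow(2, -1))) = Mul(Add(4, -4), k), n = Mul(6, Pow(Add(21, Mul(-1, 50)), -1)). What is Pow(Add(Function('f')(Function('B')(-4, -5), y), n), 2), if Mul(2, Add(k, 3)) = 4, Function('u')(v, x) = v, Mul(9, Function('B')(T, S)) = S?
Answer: Rational(43681, 841) ≈ 51.939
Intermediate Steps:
Function('B')(T, S) = Mul(Rational(1, 9), S)
k = -1 (k = Add(-3, Mul(Rational(1, 2), 4)) = Add(-3, 2) = -1)
n = Rational(-6, 29) (n = Mul(6, Pow(Add(21, -50), -1)) = Mul(6, Pow(-29, -1)) = Mul(6, Rational(-1, 29)) = Rational(-6, 29) ≈ -0.20690)
y = 14 (y = Add(14, Mul(-2, Mul(Add(4, -4), -1))) = Add(14, Mul(-2, Mul(0, -1))) = Add(14, Mul(-2, 0)) = Add(14, 0) = 14)
Function('f')(E, w) = -7 (Function('f')(E, w) = Add(-4, Mul(-1, 3)) = Add(-4, -3) = -7)
Pow(Add(Function('f')(Function('B')(-4, -5), y), n), 2) = Pow(Add(-7, Rational(-6, 29)), 2) = Pow(Rational(-209, 29), 2) = Rational(43681, 841)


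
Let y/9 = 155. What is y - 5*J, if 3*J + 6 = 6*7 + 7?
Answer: 3970/3 ≈ 1323.3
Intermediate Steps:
J = 43/3 (J = -2 + (6*7 + 7)/3 = -2 + (42 + 7)/3 = -2 + (⅓)*49 = -2 + 49/3 = 43/3 ≈ 14.333)
y = 1395 (y = 9*155 = 1395)
y - 5*J = 1395 - 5*43/3 = 1395 - 215/3 = 3970/3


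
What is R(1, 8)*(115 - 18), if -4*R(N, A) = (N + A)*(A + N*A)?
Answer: -3492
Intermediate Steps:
R(N, A) = -(A + N)*(A + A*N)/4 (R(N, A) = -(N + A)*(A + N*A)/4 = -(A + N)*(A + A*N)/4)
R(1, 8)*(115 - 18) = (-1/4*8*(8 + 1 + 1**2 + 8*1))*(115 - 18) = -1/4*8*(8 + 1 + 1 + 8)*97 = -1/4*8*18*97 = -36*97 = -3492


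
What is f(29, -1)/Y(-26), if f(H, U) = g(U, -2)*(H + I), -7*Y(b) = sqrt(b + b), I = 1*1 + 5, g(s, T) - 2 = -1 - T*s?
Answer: -245*I*sqrt(13)/26 ≈ -33.975*I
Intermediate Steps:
g(s, T) = 1 - T*s (g(s, T) = 2 + (-1 - T*s) = 1 - T*s)
I = 6 (I = 1 + 5 = 6)
Y(b) = -sqrt(2)*sqrt(b)/7 (Y(b) = -sqrt(b + b)/7 = -sqrt(2)*sqrt(b)/7)
f(H, U) = (1 + 2*U)*(6 + H) (f(H, U) = (1 - 1*(-2)*U)*(H + 6) = (1 + 2*U)*(6 + H))
f(29, -1)/Y(-26) = ((1 + 2*(-1))*(6 + 29))/((-sqrt(2)*sqrt(-26)/7)) = ((1 - 2)*35)/((-sqrt(2)*I*sqrt(26)/7)) = (-1*35)/((-2*I*sqrt(13)/7)) = -245*I*sqrt(13)/26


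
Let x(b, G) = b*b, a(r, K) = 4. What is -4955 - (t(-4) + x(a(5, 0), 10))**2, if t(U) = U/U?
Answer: -5244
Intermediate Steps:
t(U) = 1
x(b, G) = b**2
-4955 - (t(-4) + x(a(5, 0), 10))**2 = -4955 - (1 + 4**2)**2 = -4955 - (1 + 16)**2 = -4955 - 1*17**2 = -4955 - 1*289 = -4955 - 289 = -5244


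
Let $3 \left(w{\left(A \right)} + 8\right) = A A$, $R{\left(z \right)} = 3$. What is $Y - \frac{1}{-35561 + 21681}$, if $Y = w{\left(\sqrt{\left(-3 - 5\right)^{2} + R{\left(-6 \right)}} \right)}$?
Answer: $\frac{596843}{41640} \approx 14.333$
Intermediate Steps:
$w{\left(A \right)} = -8 + \frac{A^{2}}{3}$ ($w{\left(A \right)} = -8 + \frac{A A}{3} = -8 + \frac{A^{2}}{3}$)
$Y = \frac{43}{3}$ ($Y = -8 + \frac{\left(\sqrt{\left(-3 - 5\right)^{2} + 3}\right)^{2}}{3} = -8 + \frac{\left(\sqrt{\left(-8\right)^{2} + 3}\right)^{2}}{3} = -8 + \frac{\left(\sqrt{64 + 3}\right)^{2}}{3} = -8 + \frac{\left(\sqrt{67}\right)^{2}}{3} = -8 + \frac{1}{3} \cdot 67 = -8 + \frac{67}{3} = \frac{43}{3} \approx 14.333$)
$Y - \frac{1}{-35561 + 21681} = \frac{43}{3} - \frac{1}{-35561 + 21681} = \frac{43}{3} - \frac{1}{-13880} = \frac{43}{3} - - \frac{1}{13880} = \frac{43}{3} + \frac{1}{13880} = \frac{596843}{41640}$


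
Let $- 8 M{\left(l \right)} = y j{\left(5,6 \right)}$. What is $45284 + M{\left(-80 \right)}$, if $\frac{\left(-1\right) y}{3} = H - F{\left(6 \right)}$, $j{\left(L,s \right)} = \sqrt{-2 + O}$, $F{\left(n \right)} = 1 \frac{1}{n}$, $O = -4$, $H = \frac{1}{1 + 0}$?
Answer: $45284 + \frac{5 i \sqrt{6}}{16} \approx 45284.0 + 0.76547 i$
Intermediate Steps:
$H = 1$ ($H = 1^{-1} = 1$)
$F{\left(n \right)} = \frac{1}{n}$
$j{\left(L,s \right)} = i \sqrt{6}$ ($j{\left(L,s \right)} = \sqrt{-2 - 4} = \sqrt{-6} = i \sqrt{6}$)
$y = - \frac{5}{2}$ ($y = - 3 \left(1 - \frac{1}{6}\right) = \left(-3\right) \frac{5}{6} = - \frac{5}{2} \approx -2.5$)
$M{\left(l \right)} = \frac{5 i \sqrt{6}}{16}$ ($M{\left(l \right)} = - \frac{\left(- \frac{5}{2}\right) i \sqrt{6}}{8} = \frac{5 i \sqrt{6}}{16}$)
$45284 + M{\left(-80 \right)} = 45284 + \frac{5 i \sqrt{6}}{16}$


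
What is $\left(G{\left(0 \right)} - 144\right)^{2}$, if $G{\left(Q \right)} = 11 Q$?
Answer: $20736$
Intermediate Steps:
$\left(G{\left(0 \right)} - 144\right)^{2} = \left(11 \cdot 0 - 144\right)^{2} = \left(0 - 144\right)^{2} = \left(-144\right)^{2} = 20736$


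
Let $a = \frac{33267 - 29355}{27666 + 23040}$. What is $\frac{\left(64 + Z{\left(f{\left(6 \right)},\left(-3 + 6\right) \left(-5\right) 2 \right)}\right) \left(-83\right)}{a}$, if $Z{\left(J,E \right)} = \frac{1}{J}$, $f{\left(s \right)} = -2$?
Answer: $- \frac{89081991}{1304} \approx -68314.0$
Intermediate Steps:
$a = \frac{652}{8451}$ ($a = \frac{3912}{50706} = 3912 \cdot \frac{1}{50706} = \frac{652}{8451} \approx 0.077151$)
$\frac{\left(64 + Z{\left(f{\left(6 \right)},\left(-3 + 6\right) \left(-5\right) 2 \right)}\right) \left(-83\right)}{a} = \frac{\left(64 + \frac{1}{-2}\right) \left(-83\right)}{\frac{652}{8451}} = \left(64 - \frac{1}{2}\right) \left(-83\right) \frac{8451}{652} = \frac{127}{2} \left(-83\right) \frac{8451}{652} = \left(- \frac{10541}{2}\right) \frac{8451}{652} = - \frac{89081991}{1304}$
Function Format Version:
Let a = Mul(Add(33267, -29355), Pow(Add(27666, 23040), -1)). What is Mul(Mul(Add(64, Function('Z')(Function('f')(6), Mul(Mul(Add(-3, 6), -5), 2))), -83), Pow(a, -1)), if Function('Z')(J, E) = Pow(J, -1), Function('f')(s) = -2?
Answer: Rational(-89081991, 1304) ≈ -68314.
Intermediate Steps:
a = Rational(652, 8451) (a = Mul(3912, Pow(50706, -1)) = Mul(3912, Rational(1, 50706)) = Rational(652, 8451) ≈ 0.077151)
Mul(Mul(Add(64, Function('Z')(Function('f')(6), Mul(Mul(Add(-3, 6), -5), 2))), -83), Pow(a, -1)) = Mul(Mul(Add(64, Pow(-2, -1)), -83), Pow(Rational(652, 8451), -1)) = Mul(Mul(Add(64, Rational(-1, 2)), -83), Rational(8451, 652)) = Mul(Mul(Rational(127, 2), -83), Rational(8451, 652)) = Mul(Rational(-10541, 2), Rational(8451, 652)) = Rational(-89081991, 1304)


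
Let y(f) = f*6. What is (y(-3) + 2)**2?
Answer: 256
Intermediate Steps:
y(f) = 6*f
(y(-3) + 2)**2 = (6*(-3) + 2)**2 = (-18 + 2)**2 = (-16)**2 = 256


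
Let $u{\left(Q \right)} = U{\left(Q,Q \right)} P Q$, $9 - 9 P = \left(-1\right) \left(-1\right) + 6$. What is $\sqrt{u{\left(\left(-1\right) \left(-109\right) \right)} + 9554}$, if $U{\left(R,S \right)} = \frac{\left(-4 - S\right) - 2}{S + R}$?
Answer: $\frac{\sqrt{85871}}{3} \approx 97.679$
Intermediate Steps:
$U{\left(R,S \right)} = \frac{-6 - S}{R + S}$
$P = \frac{2}{9}$ ($P = 1 - \frac{\left(-1\right) \left(-1\right) + 6}{9} = 1 - \frac{1 + 6}{9} = 1 - \frac{7}{9} = \frac{2}{9} \approx 0.22222$)
$u{\left(Q \right)} = - \frac{2}{3} - \frac{Q}{9}$ ($u{\left(Q \right)} = \frac{-6 - Q}{Q + Q} \frac{2}{9} Q = \frac{-6 - Q}{2 Q} \frac{2}{9} Q = \frac{-6 - Q}{9 Q} Q = - \frac{2}{3} - \frac{Q}{9}$)
$\sqrt{u{\left(\left(-1\right) \left(-109\right) \right)} + 9554} = \sqrt{\left(- \frac{2}{3} - \frac{\left(-1\right) \left(-109\right)}{9}\right) + 9554} = \sqrt{\left(- \frac{2}{3} - \frac{109}{9}\right) + 9554} = \sqrt{- \frac{115}{9} + 9554} = \sqrt{\frac{85871}{9}} = \frac{\sqrt{85871}}{3}$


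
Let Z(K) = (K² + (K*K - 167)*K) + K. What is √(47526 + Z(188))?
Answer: √6696334 ≈ 2587.7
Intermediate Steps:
Z(K) = K + K² + K*(-167 + K²) (Z(K) = (K² + (K² - 167)*K) + K = (K² + (-167 + K²)*K) + K = (K² + K*(-167 + K²)) + K = K + K² + K*(-167 + K²))
√(47526 + Z(188)) = √(47526 + 188*(-166 + 188 + 188²)) = √(47526 + 188*(-166 + 188 + 35344)) = √(47526 + 188*35366) = √(47526 + 6648808) = √6696334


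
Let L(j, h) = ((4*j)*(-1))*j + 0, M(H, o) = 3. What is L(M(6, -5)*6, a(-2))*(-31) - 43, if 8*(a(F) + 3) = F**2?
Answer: 40133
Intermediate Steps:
a(F) = -3 + F**2/8
L(j, h) = -4*j**2 (L(j, h) = (-4*j)*j + 0 = -4*j**2 + 0 = -4*j**2)
L(M(6, -5)*6, a(-2))*(-31) - 43 = -4*(3*6)**2*(-31) - 43 = -4*18**2*(-31) - 43 = -4*324*(-31) - 43 = -1296*(-31) - 43 = 40176 - 43 = 40133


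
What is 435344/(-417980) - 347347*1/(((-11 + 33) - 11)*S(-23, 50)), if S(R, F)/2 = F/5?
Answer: -660363067/417980 ≈ -1579.9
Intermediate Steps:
S(R, F) = 2*F/5 (S(R, F) = 2*(F/5) = 2*F/5)
435344/(-417980) - 347347*1/(((-11 + 33) - 11)*S(-23, 50)) = 435344/(-417980) - 347347*1/(20*((-11 + 33) - 11)) = 435344*(-1/417980) - 347347*1/(20*(22 - 11)) = -108836/104495 - 347347/(20*11) = -108836/104495 - 347347/220 = -108836/104495 - 347347*1/220 = -108836/104495 - 31577/20 = -660363067/417980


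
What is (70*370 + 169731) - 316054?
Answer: -120423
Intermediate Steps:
(70*370 + 169731) - 316054 = (25900 + 169731) - 316054 = 195631 - 316054 = -120423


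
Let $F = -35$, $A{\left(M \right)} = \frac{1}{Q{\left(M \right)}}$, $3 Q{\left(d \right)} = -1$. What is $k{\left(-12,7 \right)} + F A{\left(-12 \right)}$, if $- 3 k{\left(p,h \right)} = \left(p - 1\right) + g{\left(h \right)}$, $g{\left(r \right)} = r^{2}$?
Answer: $93$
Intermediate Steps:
$Q{\left(d \right)} = - \frac{1}{3}$ ($Q{\left(d \right)} = \frac{1}{3} \left(-1\right) = - \frac{1}{3}$)
$A{\left(M \right)} = -3$ ($A{\left(M \right)} = \frac{1}{- \frac{1}{3}} = -3$)
$k{\left(p,h \right)} = \frac{1}{3} - \frac{p}{3} - \frac{h^{2}}{3}$ ($k{\left(p,h \right)} = - \frac{\left(p - 1\right) + h^{2}}{3} = - \frac{\left(-1 + p\right) + h^{2}}{3} = - \frac{-1 + p + h^{2}}{3} = \frac{1}{3} - \frac{p}{3} - \frac{h^{2}}{3}$)
$k{\left(-12,7 \right)} + F A{\left(-12 \right)} = \left(\frac{1}{3} - -4 - \frac{7^{2}}{3}\right) - -105 = \left(\frac{1}{3} + 4 - \frac{49}{3}\right) + 105 = -12 + 105 = 93$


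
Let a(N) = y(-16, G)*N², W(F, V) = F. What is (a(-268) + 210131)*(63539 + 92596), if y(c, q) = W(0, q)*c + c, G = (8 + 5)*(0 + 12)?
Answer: -146619040155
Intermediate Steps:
G = 156 (G = 13*12 = 156)
y(c, q) = c (y(c, q) = 0*c + c = 0 + c = c)
a(N) = -16*N²
(a(-268) + 210131)*(63539 + 92596) = (-16*(-268)² + 210131)*(63539 + 92596) = (-16*71824 + 210131)*156135 = (-1149184 + 210131)*156135 = -939053*156135 = -146619040155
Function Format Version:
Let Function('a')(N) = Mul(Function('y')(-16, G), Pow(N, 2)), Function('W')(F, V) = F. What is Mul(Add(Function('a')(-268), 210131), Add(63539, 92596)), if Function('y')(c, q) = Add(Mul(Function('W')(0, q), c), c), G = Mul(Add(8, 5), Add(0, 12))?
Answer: -146619040155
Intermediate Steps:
G = 156 (G = Mul(13, 12) = 156)
Function('y')(c, q) = c (Function('y')(c, q) = Add(Mul(0, c), c) = Add(0, c) = c)
Function('a')(N) = Mul(-16, Pow(N, 2))
Mul(Add(Function('a')(-268), 210131), Add(63539, 92596)) = Mul(Add(Mul(-16, Pow(-268, 2)), 210131), Add(63539, 92596)) = Mul(Add(Mul(-16, 71824), 210131), 156135) = Mul(Add(-1149184, 210131), 156135) = Mul(-939053, 156135) = -146619040155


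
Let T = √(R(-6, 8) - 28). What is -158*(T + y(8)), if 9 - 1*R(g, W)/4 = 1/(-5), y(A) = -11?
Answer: 1738 - 316*√55/5 ≈ 1269.3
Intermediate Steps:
R(g, W) = 184/5 (R(g, W) = 36 - 4/(-5) = 36 - 4*(-⅕) = 36 + ⅘ = 184/5)
T = 2*√55/5 (T = √(184/5 - 28) = √(44/5) = 2*√55/5 ≈ 2.9665)
-158*(T + y(8)) = -158*(2*√55/5 - 11) = -158*(-11 + 2*√55/5) = 1738 - 316*√55/5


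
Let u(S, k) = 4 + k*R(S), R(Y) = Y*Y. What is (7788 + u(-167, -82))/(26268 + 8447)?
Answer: -43002/655 ≈ -65.652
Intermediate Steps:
R(Y) = Y**2
u(S, k) = 4 + k*S**2
(7788 + u(-167, -82))/(26268 + 8447) = (7788 + (4 - 82*(-167)**2))/(26268 + 8447) = (7788 + (4 - 82*27889))/34715 = (7788 + (4 - 2286898))*(1/34715) = (7788 - 2286894)*(1/34715) = -2279106*1/34715 = -43002/655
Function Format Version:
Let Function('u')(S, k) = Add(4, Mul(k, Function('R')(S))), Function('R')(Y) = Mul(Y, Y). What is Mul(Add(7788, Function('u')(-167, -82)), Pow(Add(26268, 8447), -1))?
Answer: Rational(-43002, 655) ≈ -65.652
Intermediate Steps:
Function('R')(Y) = Pow(Y, 2)
Function('u')(S, k) = Add(4, Mul(k, Pow(S, 2)))
Mul(Add(7788, Function('u')(-167, -82)), Pow(Add(26268, 8447), -1)) = Mul(Add(7788, Add(4, Mul(-82, Pow(-167, 2)))), Pow(Add(26268, 8447), -1)) = Mul(Add(7788, Add(4, Mul(-82, 27889))), Pow(34715, -1)) = Mul(Add(7788, Add(4, -2286898)), Rational(1, 34715)) = Mul(Add(7788, -2286894), Rational(1, 34715)) = Mul(-2279106, Rational(1, 34715)) = Rational(-43002, 655)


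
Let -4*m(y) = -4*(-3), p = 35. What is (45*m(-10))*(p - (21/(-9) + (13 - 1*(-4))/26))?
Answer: -128745/26 ≈ -4951.7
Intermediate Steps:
m(y) = -3 (m(y) = -(-1)*(-3) = -¼*12 = -3)
(45*m(-10))*(p - (21/(-9) + (13 - 1*(-4))/26)) = (45*(-3))*(35 - (21/(-9) + (13 - 1*(-4))/26)) = -135*(35 - (21*(-⅑) + (13 + 4)*(1/26))) = -135*(35 - (-7/3 + 17*(1/26))) = -135*(35 - (-7/3 + 17/26)) = -135*(35 - 1*(-131/78)) = -135*(35 + 131/78) = -135*2861/78 = -128745/26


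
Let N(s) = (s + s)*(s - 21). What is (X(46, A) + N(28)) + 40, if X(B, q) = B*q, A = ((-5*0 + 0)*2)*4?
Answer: 432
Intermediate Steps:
A = 0 (A = ((0 + 0)*2)*4 = (0*2)*4 = 0*4 = 0)
N(s) = 2*s*(-21 + s) (N(s) = (2*s)*(-21 + s) = 2*s*(-21 + s))
(X(46, A) + N(28)) + 40 = (46*0 + 2*28*(-21 + 28)) + 40 = (0 + 2*28*7) + 40 = (0 + 392) + 40 = 392 + 40 = 432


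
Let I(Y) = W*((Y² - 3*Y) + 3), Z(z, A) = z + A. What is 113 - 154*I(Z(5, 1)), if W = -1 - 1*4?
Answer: 16283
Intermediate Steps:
W = -5 (W = -1 - 4 = -5)
Z(z, A) = A + z
I(Y) = -15 - 5*Y² + 15*Y (I(Y) = -5*((Y² - 3*Y) + 3) = -5*(3 + Y² - 3*Y) = -15 - 5*Y² + 15*Y)
113 - 154*I(Z(5, 1)) = 113 - 154*(-15 - 5*(1 + 5)² + 15*(1 + 5)) = 113 - 154*(-15 - 5*6² + 15*6) = 113 - 154*(-15 - 5*36 + 90) = 113 - 154*(-15 - 180 + 90) = 113 - 154*(-105) = 113 + 16170 = 16283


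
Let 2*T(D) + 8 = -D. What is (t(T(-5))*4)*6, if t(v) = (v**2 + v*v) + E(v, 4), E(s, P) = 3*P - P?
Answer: 300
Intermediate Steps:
T(D) = -4 - D/2 (T(D) = -4 + (-D)/2 = -4 - D/2)
E(s, P) = 2*P
t(v) = 8 + 2*v**2 (t(v) = (v**2 + v*v) + 2*4 = (v**2 + v**2) + 8 = 2*v**2 + 8 = 8 + 2*v**2)
(t(T(-5))*4)*6 = ((8 + 2*(-4 - 1/2*(-5))**2)*4)*6 = ((8 + 2*(-4 + 5/2)**2)*4)*6 = ((8 + 2*(-3/2)**2)*4)*6 = ((8 + 2*(9/4))*4)*6 = ((8 + 9/2)*4)*6 = ((25/2)*4)*6 = 50*6 = 300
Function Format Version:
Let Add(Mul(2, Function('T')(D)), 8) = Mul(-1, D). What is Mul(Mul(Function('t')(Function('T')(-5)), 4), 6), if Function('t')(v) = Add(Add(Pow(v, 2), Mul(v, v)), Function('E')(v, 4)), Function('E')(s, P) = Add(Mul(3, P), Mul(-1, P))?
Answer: 300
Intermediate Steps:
Function('T')(D) = Add(-4, Mul(Rational(-1, 2), D)) (Function('T')(D) = Add(-4, Mul(Rational(1, 2), Mul(-1, D))) = Add(-4, Mul(Rational(-1, 2), D)))
Function('E')(s, P) = Mul(2, P)
Function('t')(v) = Add(8, Mul(2, Pow(v, 2))) (Function('t')(v) = Add(Add(Pow(v, 2), Mul(v, v)), Mul(2, 4)) = Add(Add(Pow(v, 2), Pow(v, 2)), 8) = Add(Mul(2, Pow(v, 2)), 8) = Add(8, Mul(2, Pow(v, 2))))
Mul(Mul(Function('t')(Function('T')(-5)), 4), 6) = Mul(Mul(Add(8, Mul(2, Pow(Add(-4, Mul(Rational(-1, 2), -5)), 2))), 4), 6) = Mul(Mul(Add(8, Mul(2, Pow(Add(-4, Rational(5, 2)), 2))), 4), 6) = Mul(Mul(Add(8, Mul(2, Pow(Rational(-3, 2), 2))), 4), 6) = Mul(Mul(Add(8, Mul(2, Rational(9, 4))), 4), 6) = Mul(Mul(Add(8, Rational(9, 2)), 4), 6) = Mul(Mul(Rational(25, 2), 4), 6) = Mul(50, 6) = 300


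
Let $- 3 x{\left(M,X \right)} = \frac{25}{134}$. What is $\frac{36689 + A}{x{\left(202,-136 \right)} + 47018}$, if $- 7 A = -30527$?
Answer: $\frac{16502100}{18901211} \approx 0.87307$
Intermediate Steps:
$x{\left(M,X \right)} = - \frac{25}{402}$ ($x{\left(M,X \right)} = - \frac{25 \cdot \frac{1}{134}}{3} = \left(- \frac{1}{3}\right) \frac{25}{134} = - \frac{25}{402}$)
$A = 4361$ ($A = \left(- \frac{1}{7}\right) \left(-30527\right) = 4361$)
$\frac{36689 + A}{x{\left(202,-136 \right)} + 47018} = \frac{36689 + 4361}{- \frac{25}{402} + 47018} = \frac{41050}{\frac{18901211}{402}} = 41050 \cdot \frac{402}{18901211} = \frac{16502100}{18901211}$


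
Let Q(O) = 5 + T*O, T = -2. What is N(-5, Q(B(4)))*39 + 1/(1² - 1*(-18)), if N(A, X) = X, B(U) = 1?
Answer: 2224/19 ≈ 117.05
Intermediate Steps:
Q(O) = 5 - 2*O
N(-5, Q(B(4)))*39 + 1/(1² - 1*(-18)) = (5 - 2*1)*39 + 1/(1² - 1*(-18)) = (5 - 2)*39 + 1/(1 + 18) = 3*39 + 1/19 = 117 + 1/19 = 2224/19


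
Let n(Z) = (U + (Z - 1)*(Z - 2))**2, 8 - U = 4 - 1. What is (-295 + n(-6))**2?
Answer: 11737476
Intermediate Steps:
U = 5 (U = 8 - (4 - 1) = 8 - 1*3 = 8 - 3 = 5)
n(Z) = (5 + (-1 + Z)*(-2 + Z))**2 (n(Z) = (5 + (Z - 1)*(Z - 2))**2 = (5 + (-1 + Z)*(-2 + Z))**2)
(-295 + n(-6))**2 = (-295 + (7 + (-6)**2 - 3*(-6))**2)**2 = (-295 + (7 + 36 + 18)**2)**2 = (-295 + 61**2)**2 = (-295 + 3721)**2 = 3426**2 = 11737476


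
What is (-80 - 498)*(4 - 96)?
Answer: 53176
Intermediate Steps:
(-80 - 498)*(4 - 96) = -578*(-92) = 53176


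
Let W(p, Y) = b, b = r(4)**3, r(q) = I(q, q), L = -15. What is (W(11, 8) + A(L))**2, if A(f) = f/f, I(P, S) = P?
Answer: 4225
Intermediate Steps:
r(q) = q
A(f) = 1
b = 64 (b = 4**3 = 64)
W(p, Y) = 64
(W(11, 8) + A(L))**2 = (64 + 1)**2 = 65**2 = 4225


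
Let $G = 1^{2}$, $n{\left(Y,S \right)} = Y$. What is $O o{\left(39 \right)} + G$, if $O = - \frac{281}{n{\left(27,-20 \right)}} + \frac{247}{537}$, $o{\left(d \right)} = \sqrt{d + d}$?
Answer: $1 - \frac{48076 \sqrt{78}}{4833} \approx -86.854$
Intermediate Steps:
$o{\left(d \right)} = \sqrt{2} \sqrt{d}$ ($o{\left(d \right)} = \sqrt{2 d} = \sqrt{2} \sqrt{d}$)
$G = 1$
$O = - \frac{48076}{4833}$ ($O = - \frac{281}{27} + \frac{247}{537} = - \frac{48076}{4833} \approx -9.9474$)
$O o{\left(39 \right)} + G = - \frac{48076 \sqrt{2} \sqrt{39}}{4833} + 1 = - \frac{48076 \sqrt{78}}{4833} + 1 = 1 - \frac{48076 \sqrt{78}}{4833}$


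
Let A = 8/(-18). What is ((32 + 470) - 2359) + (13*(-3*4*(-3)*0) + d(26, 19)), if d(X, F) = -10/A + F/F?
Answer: -3667/2 ≈ -1833.5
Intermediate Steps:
A = -4/9 (A = 8*(-1/18) = -4/9 ≈ -0.44444)
d(X, F) = 47/2 (d(X, F) = -10/(-4/9) + F/F = -10*(-9/4) + 1 = 45/2 + 1 = 47/2)
((32 + 470) - 2359) + (13*(-3*4*(-3)*0) + d(26, 19)) = ((32 + 470) - 2359) + (13*(-3*4*(-3)*0) + 47/2) = (502 - 2359) + (13*(-(-36)*0) + 47/2) = -1857 + (13*(-3*0) + 47/2) = -1857 + (13*0 + 47/2) = -1857 + (0 + 47/2) = -1857 + 47/2 = -3667/2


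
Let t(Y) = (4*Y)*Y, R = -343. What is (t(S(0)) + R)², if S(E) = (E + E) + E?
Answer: 117649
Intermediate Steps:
S(E) = 3*E (S(E) = 2*E + E = 3*E)
t(Y) = 4*Y²
(t(S(0)) + R)² = (4*(3*0)² - 343)² = (4*0² - 343)² = (4*0 - 343)² = (0 - 343)² = (-343)² = 117649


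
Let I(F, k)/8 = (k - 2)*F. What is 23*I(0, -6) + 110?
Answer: 110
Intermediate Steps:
I(F, k) = 8*F*(-2 + k) (I(F, k) = 8*((k - 2)*F) = 8*((-2 + k)*F) = 8*(F*(-2 + k)) = 8*F*(-2 + k))
23*I(0, -6) + 110 = 23*(8*0*(-2 - 6)) + 110 = 23*(8*0*(-8)) + 110 = 23*0 + 110 = 0 + 110 = 110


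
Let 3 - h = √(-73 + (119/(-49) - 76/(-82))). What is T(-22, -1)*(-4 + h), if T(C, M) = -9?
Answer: 9 + 9*I*√6136634/287 ≈ 9.0 + 77.683*I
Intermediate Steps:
h = 3 - I*√6136634/287 (h = 3 - √(-73 + (119/(-49) - 76/(-82))) = 3 - √(-73 + (119*(-1/49) - 76*(-1/82))) = 3 - √(-73 + (-17/7 + 38/41)) = 3 - √(-73 - 431/287) = 3 - √(-21382/287) = 3 - I*√6136634/287 ≈ 3.0 - 8.6314*I)
T(-22, -1)*(-4 + h) = -9*(-4 + (3 - I*√6136634/287)) = -9*(-1 - I*√6136634/287) = 9 + 9*I*√6136634/287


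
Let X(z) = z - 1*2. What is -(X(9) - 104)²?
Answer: -9409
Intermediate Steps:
X(z) = -2 + z (X(z) = z - 2 = -2 + z)
-(X(9) - 104)² = -((-2 + 9) - 104)² = -(7 - 104)² = -1*(-97)² = -1*9409 = -9409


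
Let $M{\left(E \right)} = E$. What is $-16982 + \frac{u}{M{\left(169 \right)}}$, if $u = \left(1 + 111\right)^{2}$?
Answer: $- \frac{2857414}{169} \approx -16908.0$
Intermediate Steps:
$u = 12544$ ($u = 112^{2} = 12544$)
$-16982 + \frac{u}{M{\left(169 \right)}} = -16982 + \frac{12544}{169} = - \frac{2857414}{169}$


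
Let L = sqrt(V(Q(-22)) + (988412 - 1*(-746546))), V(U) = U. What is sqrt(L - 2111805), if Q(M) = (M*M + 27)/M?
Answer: sqrt(-1022113620 + 22*sqrt(839708430))/22 ≈ 1452.8*I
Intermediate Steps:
Q(M) = (27 + M**2)/M (Q(M) = (M**2 + 27)/M = (27 + M**2)/M)
L = sqrt(839708430)/22 (L = sqrt((-22 + 27/(-22)) + (988412 - 1*(-746546))) = sqrt((-22 + 27*(-1/22)) + (988412 + 746546)) = sqrt((-22 - 27/22) + 1734958) = sqrt(-511/22 + 1734958) = sqrt(38168565/22) = sqrt(839708430)/22 ≈ 1317.2)
sqrt(L - 2111805) = sqrt(sqrt(839708430)/22 - 2111805) = sqrt(-2111805 + sqrt(839708430)/22)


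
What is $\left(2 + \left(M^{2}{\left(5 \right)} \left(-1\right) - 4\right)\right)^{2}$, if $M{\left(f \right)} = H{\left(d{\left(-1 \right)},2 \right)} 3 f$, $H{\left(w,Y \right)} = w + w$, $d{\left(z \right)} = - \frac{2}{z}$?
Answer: $12974404$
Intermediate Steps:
$H{\left(w,Y \right)} = 2 w$
$M{\left(f \right)} = 12 f$ ($M{\left(f \right)} = 2 \left(- \frac{2}{-1}\right) 3 f = 2 \left(\left(-2\right) \left(-1\right)\right) 3 f = 2 \cdot 2 \cdot 3 f = 4 \cdot 3 f = 12 f$)
$\left(2 + \left(M^{2}{\left(5 \right)} \left(-1\right) - 4\right)\right)^{2} = \left(2 + \left(\left(12 \cdot 5\right)^{2} \left(-1\right) - 4\right)\right)^{2} = \left(2 + \left(60^{2} \left(-1\right) - 4\right)\right)^{2} = \left(2 + \left(3600 \left(-1\right) - 4\right)\right)^{2} = \left(2 - 3604\right)^{2} = \left(-3602\right)^{2} = 12974404$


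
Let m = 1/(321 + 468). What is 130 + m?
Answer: 102571/789 ≈ 130.00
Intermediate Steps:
m = 1/789 ≈ 0.0012674
130 + m = 130 + 1/789 = 102571/789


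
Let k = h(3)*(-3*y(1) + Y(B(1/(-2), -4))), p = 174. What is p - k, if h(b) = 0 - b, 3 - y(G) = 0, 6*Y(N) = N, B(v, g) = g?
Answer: 145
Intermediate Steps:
Y(N) = N/6
y(G) = 3 (y(G) = 3 - 1*0 = 3 + 0 = 3)
h(b) = -b
k = 29 (k = (-1*3)*(-3*3 + (⅙)*(-4)) = -3*(-9 - ⅔) = -3*(-29/3) = 29)
p - k = 174 - 1*29 = 174 - 29 = 145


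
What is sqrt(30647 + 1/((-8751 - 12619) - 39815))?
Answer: sqrt(114730238622390)/61185 ≈ 175.06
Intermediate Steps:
sqrt(30647 + 1/((-8751 - 12619) - 39815)) = sqrt(30647 + 1/(-21370 - 39815)) = sqrt(30647 + 1/(-61185)) = sqrt(30647 - 1/61185) = sqrt(1875136694/61185) = sqrt(114730238622390)/61185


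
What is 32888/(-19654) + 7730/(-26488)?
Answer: -255765691/130148788 ≈ -1.9652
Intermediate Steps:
32888/(-19654) + 7730/(-26488) = 32888*(-1/19654) + 7730*(-1/26488) = -16444/9827 - 3865/13244 = -255765691/130148788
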